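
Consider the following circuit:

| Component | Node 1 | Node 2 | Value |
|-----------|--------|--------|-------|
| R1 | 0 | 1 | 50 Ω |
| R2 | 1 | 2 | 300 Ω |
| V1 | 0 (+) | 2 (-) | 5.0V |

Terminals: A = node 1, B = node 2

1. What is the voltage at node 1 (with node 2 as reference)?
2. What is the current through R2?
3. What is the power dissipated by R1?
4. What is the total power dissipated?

Nodal analysis, taking node 2 as the 0 V reference.
Source V1 fixes V_0 = 5 V.
KCL at each unknown node (sum of currents leaving = 0; resistances in Ω):
  Node 1: (V_1 - 5)/50 + (V_1 - 0)/300 = 0
Collecting terms: 0.02333 × V_1 = 0.1  =>  V_1 = 4.286 V
Part 1:
  Read off the nodal solution: V_1 = 4.286 V
Part 2:
  I_R2 = (V_1 - V_2)/R2 = (4.286 - 0)/300 = 0.01429 A
  Magnitude: I_R2 = 0.01429 A
Part 3:
  I_R1 = (V_0 - V_1)/R1 = (5 - 4.286)/50 = 0.01429 A
  P_R1 = I_R1² × R1 = (0.01429)² × 50 = 0.0102 W
Part 4:
  Power in each resistor, P = (ΔV)²/R:
    P_R1 = (5 - 4.286)²/50 = 0.0102 W
    P_R2 = (4.286 - 0)²/300 = 0.06122 W
  P_total = P_R1 + P_R2 = 0.07143 W

Final answers:
1. V_1 = 4.286 V
2. I_R2 = 0.01429 A
3. P_R1 = 0.0102 W
4. P_total = 0.07143 W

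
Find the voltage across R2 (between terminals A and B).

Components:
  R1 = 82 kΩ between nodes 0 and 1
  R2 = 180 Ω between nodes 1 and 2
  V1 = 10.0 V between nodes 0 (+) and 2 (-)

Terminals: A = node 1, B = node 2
R1 and R2 are in series across V1 (node 0 → node 1 → node 2), and the output A–B is taken across R2, so this is a voltage divider.
Series current: I = V1/(R1 + R2) = 10/(82000 + 180) = 10/82180 = 0.0001217 A
V_R2 = I × R2 = V1 × R2/(R1 + R2) = 10 × 180/82180 = 0.0219 V

Final answer: 0.0219 V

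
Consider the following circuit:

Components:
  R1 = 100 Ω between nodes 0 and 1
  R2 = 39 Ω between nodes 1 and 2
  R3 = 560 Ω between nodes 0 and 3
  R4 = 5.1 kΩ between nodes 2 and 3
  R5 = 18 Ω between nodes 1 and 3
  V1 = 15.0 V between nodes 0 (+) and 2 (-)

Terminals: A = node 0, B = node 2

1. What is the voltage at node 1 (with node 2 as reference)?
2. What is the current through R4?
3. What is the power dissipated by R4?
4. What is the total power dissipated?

Nodal analysis, taking node 2 as the 0 V reference.
Source V1 fixes V_0 = 15 V.
KCL at each unknown node (sum of currents leaving = 0; resistances in Ω):
  Node 1: (V_1 - 15)/100 + (V_1 - 0)/39 + (V_1 - V_3)/18 = 0
  Node 3: (V_3 - 15)/560 + (V_3 - 0)/5100 + (V_3 - V_1)/18 = 0
Collecting terms (coefficients in siemens):
  0.0912·V_1 - 0.05556·V_3 = 0.15
  0.05754·V_3 - 0.05556·V_1 = 0.02679
Determinant D = (0.0912)(0.05754) - (-0.05556)(-0.05556) = 0.002161
V_1 = [(0.15)(0.05754) - (-0.05556)(0.02679)]/D = 4.683 V
V_3 = [(0.0912)(0.02679) - (0.15)(-0.05556)]/D = 4.987 V
Part 1:
  Read off the nodal solution: V_1 = 4.683 V
Part 2:
  I_R4 = (V_2 - V_3)/R4 = (0 - 4.987)/5100 = -0.0009779 A
  Magnitude: I_R4 = 0.0009779 A
Part 3:
  I_R4 = (V_2 - V_3)/R4 = (0 - 4.987)/5100 = -0.0009779 A
  P_R4 = I_R4² × R4 = (-0.0009779)² × 5100 = 0.004877 W
Part 4:
  Power in each resistor, P = (ΔV)²/R:
    P_R1 = (15 - 4.683)²/100 = 1.064 W
    P_R2 = (4.683 - 0)²/39 = 0.5623 W
    P_R3 = (15 - 4.987)²/560 = 0.179 W
    P_R4 = (0 - 4.987)²/5100 = 0.004877 W
    P_R5 = (4.683 - 4.987)²/18 = 0.005142 W
  P_total = P_R1 + P_R2 + P_R3 + P_R4 + P_R5 = 1.816 W

Final answers:
1. V_1 = 4.683 V
2. I_R4 = 0.0009779 A
3. P_R4 = 0.004877 W
4. P_total = 1.816 W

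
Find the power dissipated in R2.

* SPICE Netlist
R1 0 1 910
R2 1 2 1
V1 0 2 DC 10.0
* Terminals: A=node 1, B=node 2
Nodal analysis, taking node 2 as the 0 V reference.
Source V1 fixes V_0 = 10 V.
KCL at each unknown node (sum of currents leaving = 0; resistances in Ω):
  Node 1: (V_1 - 10)/910 + (V_1 - 0)/1 = 0
Collecting terms: 1.001 × V_1 = 0.01099  =>  V_1 = 0.01098 V
I_R2 = (V_1 - V_2)/R2 = (0.01098 - 0)/1 = 0.01098 A
P_R2 = I_R2² × R2 = (0.01098)² × 1 = 0.0001205 W

Final answer: 0.0001205 W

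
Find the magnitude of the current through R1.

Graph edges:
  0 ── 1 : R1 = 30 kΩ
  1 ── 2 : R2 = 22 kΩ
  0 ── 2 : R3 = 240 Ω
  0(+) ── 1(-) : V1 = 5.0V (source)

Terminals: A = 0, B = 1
Nodal analysis, taking node 1 as the 0 V reference.
Source V1 fixes V_0 = 5 V.
KCL at each unknown node (sum of currents leaving = 0; resistances in Ω):
  Node 2: (V_2 - 0)/22000 + (V_2 - 5)/240 = 0
Collecting terms: 0.004212 × V_2 = 0.02083  =>  V_2 = 4.946 V
I_R1 = (V_0 - V_1)/R1 = (5 - 0)/30000 = 0.0001667 A
|I_R1| = 0.0001667 A

Final answer: |I_R1| = 0.0001667 A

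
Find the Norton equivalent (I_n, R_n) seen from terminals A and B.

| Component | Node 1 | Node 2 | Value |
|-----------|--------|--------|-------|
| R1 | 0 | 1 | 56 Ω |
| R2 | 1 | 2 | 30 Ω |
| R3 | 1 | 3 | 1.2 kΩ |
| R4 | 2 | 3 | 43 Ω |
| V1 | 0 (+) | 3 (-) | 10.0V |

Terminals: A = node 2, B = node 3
Find the Thévenin equivalent first; then I_n = V_th/R_th and R_n = R_th.
Step 1 — V_th is the open-circuit voltage V_A - V_B (nothing connected across the terminals).
Nodal analysis, taking node 3 as the 0 V reference.
Source V1 fixes V_0 = 10 V.
KCL at each unknown node (sum of currents leaving = 0; resistances in Ω):
  Node 1: (V_1 - 10)/56 + (V_1 - V_2)/30 + (V_1 - 0)/1200 = 0
  Node 2: (V_2 - V_1)/30 + (V_2 - 0)/43 = 0
Collecting terms (coefficients in siemens):
  0.05202·V_1 - 0.03333·V_2 = 0.1786
  0.05659·V_2 - 0.03333·V_1 = 0
Determinant D = (0.05202)(0.05659) - (-0.03333)(-0.03333) = 0.001833
V_1 = [(0.1786)(0.05659) - (-0.03333)(0)]/D = 5.513 V
V_2 = [(0.05202)(0) - (0.1786)(-0.03333)]/D = 3.248 V
V_th = V_2 - V_3 = 3.248 - 0 = 3.248 V
Step 2 — R_th: zero the source — replace V1 by a short circuit (node 3 merges into node 0) — and find the resistance seen between A (node 2) and B (node 0).
Reduce the network between node 2 (A) and node 0 (B) by series/parallel combination:
  Rp1 = R1 ‖ R3 (parallel, both between nodes 0 and 1) = 1/(1/56 + 1/1200) = 53.5 Ω
  Rs1 = R2 + Rp1 (series, joined only at node 1) = 30 + 53.5 = 83.5 Ω
  Rp2 = R4 ‖ Rs1 (parallel, both between nodes 0 and 2) = 1/(1/43 + 1/83.5) = 28.38 Ω
R_th = 28.38 Ω
I_n = V_th/R_th = 3.248/28.38 = 0.1144 A, and R_n = R_th = 28.38 Ω

Final answer: I_n = 0.1144 A, R_n = 28.38 Ω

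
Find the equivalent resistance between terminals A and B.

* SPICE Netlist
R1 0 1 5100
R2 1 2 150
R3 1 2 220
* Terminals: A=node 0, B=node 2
Reduce the network between node 0 (A) and node 2 (B) by series/parallel combination:
  Rp1 = R2 ‖ R3 (parallel, both between nodes 1 and 2) = 1/(1/150 + 1/220) = 89.19 Ω
  Rs1 = R1 + Rp1 (series, joined only at node 1) = 5100 + 89.19 = 5189 Ω
R_eq = 5.189 kΩ

Final answer: 5.189 kΩ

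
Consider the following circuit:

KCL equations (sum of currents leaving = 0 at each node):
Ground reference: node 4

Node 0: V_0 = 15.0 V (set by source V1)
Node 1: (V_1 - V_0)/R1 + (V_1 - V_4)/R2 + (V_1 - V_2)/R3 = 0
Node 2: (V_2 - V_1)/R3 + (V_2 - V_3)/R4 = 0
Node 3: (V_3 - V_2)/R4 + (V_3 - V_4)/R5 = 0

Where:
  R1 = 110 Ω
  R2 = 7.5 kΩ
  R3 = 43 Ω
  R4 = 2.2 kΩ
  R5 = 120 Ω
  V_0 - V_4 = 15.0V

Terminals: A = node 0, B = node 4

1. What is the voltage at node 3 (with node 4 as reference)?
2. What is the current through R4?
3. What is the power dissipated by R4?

Nodal analysis, taking node 4 as the 0 V reference.
Source V1 fixes V_0 = 15 V.
KCL at each unknown node (sum of currents leaving = 0; resistances in Ω):
  Node 1: (V_1 - 15)/110 + (V_1 - 0)/7500 + (V_1 - V_2)/43 = 0
  Node 2: (V_2 - V_1)/43 + (V_2 - V_3)/2200 = 0
  Node 3: (V_3 - V_2)/2200 + (V_3 - 0)/120 = 0
Collecting terms (coefficients in siemens):
  0.03248·V_1 - 0.02326·V_2 = 0.1364
  0.02371·V_2 - 0.02326·V_1 - 0.0004545·V_3 = 0
  0.008788·V_3 - 0.0004545·V_2 = 0
Solving these 3 simultaneous equations (Gaussian elimination) gives:
  V_1 = 14.13 V, V_2 = 13.88 V, V_3 = 0.7178 V
Part 1:
  Read off the nodal solution: V_3 = 0.7178 V
Part 2:
  I_R4 = (V_2 - V_3)/R4 = (13.88 - 0.7178)/2200 = 0.005982 A
  Magnitude: I_R4 = 0.005982 A
Part 3:
  I_R4 = (V_2 - V_3)/R4 = (13.88 - 0.7178)/2200 = 0.005982 A
  P_R4 = I_R4² × R4 = (0.005982)² × 2200 = 0.07872 W

Final answers:
1. V_3 = 0.7178 V
2. I_R4 = 0.005982 A
3. P_R4 = 0.07872 W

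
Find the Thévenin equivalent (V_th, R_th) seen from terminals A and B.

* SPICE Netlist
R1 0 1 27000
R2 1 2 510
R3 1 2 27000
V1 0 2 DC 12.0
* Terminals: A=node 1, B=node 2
Step 1 — V_th is the open-circuit voltage V_A - V_B (nothing connected across the terminals).
Nodal analysis, taking node 2 as the 0 V reference.
Source V1 fixes V_0 = 12 V.
KCL at each unknown node (sum of currents leaving = 0; resistances in Ω):
  Node 1: (V_1 - 12)/27000 + (V_1 - 0)/510 + (V_1 - 0)/27000 = 0
Collecting terms: 0.002035 × V_1 = 0.0004444  =>  V_1 = 0.2184 V
V_th = V_1 - V_2 = 0.2184 - 0 = 0.2184 V
Step 2 — R_th: zero the source — replace V1 by a short circuit (node 2 merges into node 0) — and find the resistance seen between A (node 1) and B (node 0).
Reduce the network between node 1 (A) and node 0 (B) by series/parallel combination:
  Rp1 = R1 ‖ R2 ‖ R3 (parallel, all between nodes 0 and 1) = 1/(1/27000 + 1/510 + 1/27000) = 491.4 Ω
R_th = 491.4 Ω

Final answer: V_th = 0.2184 V, R_th = 491.4 Ω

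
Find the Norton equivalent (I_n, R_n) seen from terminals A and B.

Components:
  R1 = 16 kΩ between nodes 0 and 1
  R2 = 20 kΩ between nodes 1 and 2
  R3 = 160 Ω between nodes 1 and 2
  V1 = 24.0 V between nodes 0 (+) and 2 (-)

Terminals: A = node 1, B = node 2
Find the Thévenin equivalent first; then I_n = V_th/R_th and R_n = R_th.
Step 1 — V_th is the open-circuit voltage V_A - V_B (nothing connected across the terminals).
Nodal analysis, taking node 2 as the 0 V reference.
Source V1 fixes V_0 = 24 V.
KCL at each unknown node (sum of currents leaving = 0; resistances in Ω):
  Node 1: (V_1 - 24)/16000 + (V_1 - 0)/20000 + (V_1 - 0)/160 = 0
Collecting terms: 0.006363 × V_1 = 0.0015  =>  V_1 = 0.2358 V
V_th = V_1 - V_2 = 0.2358 - 0 = 0.2358 V
Step 2 — R_th: zero the source — replace V1 by a short circuit (node 2 merges into node 0) — and find the resistance seen between A (node 1) and B (node 0).
Reduce the network between node 1 (A) and node 0 (B) by series/parallel combination:
  Rp1 = R1 ‖ R2 ‖ R3 (parallel, all between nodes 0 and 1) = 1/(1/16000 + 1/20000 + 1/160) = 157.2 Ω
R_th = 157.2 Ω
I_n = V_th/R_th = 0.2358/157.2 = 0.0015 A, and R_n = R_th = 157.2 Ω

Final answer: I_n = 0.0015 A, R_n = 157.2 Ω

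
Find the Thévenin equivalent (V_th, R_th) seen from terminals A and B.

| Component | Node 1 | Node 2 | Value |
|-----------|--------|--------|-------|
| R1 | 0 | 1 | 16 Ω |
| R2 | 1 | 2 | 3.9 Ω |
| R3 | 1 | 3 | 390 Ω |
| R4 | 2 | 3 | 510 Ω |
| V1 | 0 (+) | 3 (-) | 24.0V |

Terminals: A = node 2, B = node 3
Step 1 — V_th is the open-circuit voltage V_A - V_B (nothing connected across the terminals).
Nodal analysis, taking node 3 as the 0 V reference.
Source V1 fixes V_0 = 24 V.
KCL at each unknown node (sum of currents leaving = 0; resistances in Ω):
  Node 1: (V_1 - 24)/16 + (V_1 - V_2)/3.9 + (V_1 - 0)/390 = 0
  Node 2: (V_2 - V_1)/3.9 + (V_2 - 0)/510 = 0
Collecting terms (coefficients in siemens):
  0.3215·V_1 - 0.2564·V_2 = 1.5
  0.2584·V_2 - 0.2564·V_1 = 0
Determinant D = (0.3215)(0.2584) - (-0.2564)(-0.2564) = 0.01731
V_1 = [(1.5)(0.2584) - (-0.2564)(0)]/D = 22.38 V
V_2 = [(0.3215)(0) - (1.5)(-0.2564)]/D = 22.21 V
V_th = V_2 - V_3 = 22.21 - 0 = 22.21 V
Step 2 — R_th: zero the source — replace V1 by a short circuit (node 3 merges into node 0) — and find the resistance seen between A (node 2) and B (node 0).
Reduce the network between node 2 (A) and node 0 (B) by series/parallel combination:
  Rp1 = R1 ‖ R3 (parallel, both between nodes 0 and 1) = 1/(1/16 + 1/390) = 15.37 Ω
  Rs1 = R2 + Rp1 (series, joined only at node 1) = 3.9 + 15.37 = 19.27 Ω
  Rp2 = R4 ‖ Rs1 (parallel, both between nodes 0 and 2) = 1/(1/510 + 1/19.27) = 18.57 Ω
R_th = 18.57 Ω

Final answer: V_th = 22.21 V, R_th = 18.57 Ω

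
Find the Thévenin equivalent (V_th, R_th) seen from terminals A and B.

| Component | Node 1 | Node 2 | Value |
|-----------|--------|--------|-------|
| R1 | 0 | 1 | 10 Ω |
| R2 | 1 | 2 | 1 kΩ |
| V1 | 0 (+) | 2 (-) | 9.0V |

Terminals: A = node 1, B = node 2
Step 1 — V_th is the open-circuit voltage V_A - V_B (nothing connected across the terminals).
Nodal analysis, taking node 2 as the 0 V reference.
Source V1 fixes V_0 = 9 V.
KCL at each unknown node (sum of currents leaving = 0; resistances in Ω):
  Node 1: (V_1 - 9)/10 + (V_1 - 0)/1000 = 0
Collecting terms: 0.101 × V_1 = 0.9  =>  V_1 = 8.911 V
V_th = V_1 - V_2 = 8.911 - 0 = 8.911 V
Step 2 — R_th: zero the source — replace V1 by a short circuit (node 2 merges into node 0) — and find the resistance seen between A (node 1) and B (node 0).
Reduce the network between node 1 (A) and node 0 (B) by series/parallel combination:
  Rp1 = R1 ‖ R2 (parallel, both between nodes 0 and 1) = 1/(1/10 + 1/1000) = 9.901 Ω
R_th = 9.901 Ω

Final answer: V_th = 8.911 V, R_th = 9.901 Ω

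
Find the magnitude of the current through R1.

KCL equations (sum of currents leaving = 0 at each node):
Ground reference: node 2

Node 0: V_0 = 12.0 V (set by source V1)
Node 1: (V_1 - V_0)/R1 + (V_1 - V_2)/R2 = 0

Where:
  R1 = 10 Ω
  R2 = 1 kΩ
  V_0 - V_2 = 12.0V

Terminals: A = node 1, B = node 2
Nodal analysis, taking node 2 as the 0 V reference.
Source V1 fixes V_0 = 12 V.
KCL at each unknown node (sum of currents leaving = 0; resistances in Ω):
  Node 1: (V_1 - 12)/10 + (V_1 - 0)/1000 = 0
Collecting terms: 0.101 × V_1 = 1.2  =>  V_1 = 11.88 V
I_R1 = (V_0 - V_1)/R1 = (12 - 11.88)/10 = 0.01188 A
|I_R1| = 0.01188 A

Final answer: |I_R1| = 0.01188 A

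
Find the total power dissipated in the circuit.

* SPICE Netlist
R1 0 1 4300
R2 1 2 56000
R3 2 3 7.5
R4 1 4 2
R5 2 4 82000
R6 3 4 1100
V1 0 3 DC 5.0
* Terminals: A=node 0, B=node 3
Nodal analysis, taking node 3 as the 0 V reference.
Source V1 fixes V_0 = 5 V.
KCL at each unknown node (sum of currents leaving = 0; resistances in Ω):
  Node 1: (V_1 - 5)/4300 + (V_1 - V_2)/56000 + (V_1 - V_4)/2 = 0
  Node 2: (V_2 - V_1)/56000 + (V_2 - 0)/7.5 + (V_2 - V_4)/82000 = 0
  Node 4: (V_4 - V_1)/2 + (V_4 - V_2)/82000 + (V_4 - 0)/1100 = 0
Collecting terms (coefficients in siemens):
  0.5003·V_1 - 0.00001786·V_2 - 0.5·V_4 = 0.001163
  0.1334·V_2 - 0.00001786·V_1 - 0.0000122·V_4 = 0
  0.5009·V_4 - 0.5·V_1 - 0.0000122·V_2 = 0
Solving these 3 simultaneous equations (Gaussian elimination) gives:
  V_1 = 0.9938 V, V_2 = 0.0002238 V, V_4 = 0.992 V
Power in each resistor, P = (ΔV)²/R:
  P_R1 = (5 - 0.9938)²/4300 = 0.003732 W
  P_R2 = (0.9938 - 0.0002238)²/56000 = 0.00001763 W
  P_R3 = (0.0002238 - 0)²/7.5 = 0.000000006677 W
  P_R4 = (0.9938 - 0.992)²/2 = 0.000001671 W
  P_R5 = (0.0002238 - 0.992)²/82000 = 0.000012 W
  P_R6 = (0 - 0.992)²/1100 = 0.0008946 W
P_total = P_R1 + P_R2 + P_R3 + P_R4 + P_R5 + P_R6 = 0.004658 W

Final answer: 0.004658 W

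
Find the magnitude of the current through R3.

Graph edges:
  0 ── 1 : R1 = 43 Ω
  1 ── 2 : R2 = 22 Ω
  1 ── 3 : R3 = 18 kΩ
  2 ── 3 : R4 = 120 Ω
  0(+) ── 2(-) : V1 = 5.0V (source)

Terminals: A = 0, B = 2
Nodal analysis, taking node 2 as the 0 V reference.
Source V1 fixes V_0 = 5 V.
KCL at each unknown node (sum of currents leaving = 0; resistances in Ω):
  Node 1: (V_1 - 5)/43 + (V_1 - 0)/22 + (V_1 - V_3)/18000 = 0
  Node 3: (V_3 - V_1)/18000 + (V_3 - 0)/120 = 0
Collecting terms (coefficients in siemens):
  0.06877·V_1 - 0.00005556·V_3 = 0.1163
  0.008389·V_3 - 0.00005556·V_1 = 0
Determinant D = (0.06877)(0.008389) - (-0.00005556)(-0.00005556) = 0.0005769
V_1 = [(0.1163)(0.008389) - (-0.00005556)(0)]/D = 1.691 V
V_3 = [(0.06877)(0) - (0.1163)(-0.00005556)]/D = 0.0112 V
I_R3 = (V_1 - V_3)/R3 = (1.691 - 0.0112)/18000 = 0.00009332 A
|I_R3| = 0.00009332 A

Final answer: |I_R3| = 9.332e-05 A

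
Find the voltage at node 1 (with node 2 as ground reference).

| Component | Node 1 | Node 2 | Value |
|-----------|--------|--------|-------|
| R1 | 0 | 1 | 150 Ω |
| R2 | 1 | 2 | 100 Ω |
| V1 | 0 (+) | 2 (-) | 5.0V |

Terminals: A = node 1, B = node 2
Nodal analysis, taking node 2 as the 0 V reference.
Source V1 fixes V_0 = 5 V.
KCL at each unknown node (sum of currents leaving = 0; resistances in Ω):
  Node 1: (V_1 - 5)/150 + (V_1 - 0)/100 = 0
Collecting terms: 0.01667 × V_1 = 0.03333  =>  V_1 = 2 V
The requested potential is V_1 = 2 V.

Final answer: V_1 = 2 V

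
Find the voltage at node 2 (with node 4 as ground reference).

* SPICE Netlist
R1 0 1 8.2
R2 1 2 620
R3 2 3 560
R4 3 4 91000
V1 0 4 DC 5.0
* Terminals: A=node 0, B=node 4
Nodal analysis, taking node 4 as the 0 V reference.
Source V1 fixes V_0 = 5 V.
KCL at each unknown node (sum of currents leaving = 0; resistances in Ω):
  Node 1: (V_1 - 5)/8.2 + (V_1 - V_2)/620 = 0
  Node 2: (V_2 - V_1)/620 + (V_2 - V_3)/560 = 0
  Node 3: (V_3 - V_2)/560 + (V_3 - 0)/91000 = 0
Collecting terms (coefficients in siemens):
  0.1236·V_1 - 0.001613·V_2 = 0.6098
  0.003399·V_2 - 0.001613·V_1 - 0.001786·V_3 = 0
  0.001797·V_3 - 0.001786·V_2 = 0
Solving these 3 simultaneous equations (Gaussian elimination) gives:
  V_1 = 5 V, V_2 = 4.966 V, V_3 = 4.936 V
The requested potential is V_2 = 4.966 V.

Final answer: V_2 = 4.966 V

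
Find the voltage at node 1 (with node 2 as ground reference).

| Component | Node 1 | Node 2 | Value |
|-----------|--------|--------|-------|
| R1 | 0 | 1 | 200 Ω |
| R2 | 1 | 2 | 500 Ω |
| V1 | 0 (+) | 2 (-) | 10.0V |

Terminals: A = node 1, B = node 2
Nodal analysis, taking node 2 as the 0 V reference.
Source V1 fixes V_0 = 10 V.
KCL at each unknown node (sum of currents leaving = 0; resistances in Ω):
  Node 1: (V_1 - 10)/200 + (V_1 - 0)/500 = 0
Collecting terms: 0.007 × V_1 = 0.05  =>  V_1 = 7.143 V
The requested potential is V_1 = 7.143 V.

Final answer: V_1 = 7.143 V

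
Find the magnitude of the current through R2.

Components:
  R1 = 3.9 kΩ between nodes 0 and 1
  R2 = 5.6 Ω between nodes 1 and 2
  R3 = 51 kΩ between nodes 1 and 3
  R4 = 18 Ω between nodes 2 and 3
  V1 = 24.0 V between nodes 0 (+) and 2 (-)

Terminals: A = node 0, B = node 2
Nodal analysis, taking node 2 as the 0 V reference.
Source V1 fixes V_0 = 24 V.
KCL at each unknown node (sum of currents leaving = 0; resistances in Ω):
  Node 1: (V_1 - 24)/3900 + (V_1 - 0)/5.6 + (V_1 - V_3)/51000 = 0
  Node 3: (V_3 - V_1)/51000 + (V_3 - 0)/18 = 0
Collecting terms (coefficients in siemens):
  0.1788·V_1 - 0.00001961·V_3 = 0.006154
  0.05558·V_3 - 0.00001961·V_1 = 0
Determinant D = (0.1788)(0.05558) - (-0.00001961)(-0.00001961) = 0.009939
V_1 = [(0.006154)(0.05558) - (-0.00001961)(0)]/D = 0.03441 V
V_3 = [(0.1788)(0) - (0.006154)(-0.00001961)]/D = 0.00001214 V
I_R2 = (V_1 - V_2)/R2 = (0.03441 - 0)/5.6 = 0.006144 A
|I_R2| = 0.006144 A

Final answer: |I_R2| = 0.006144 A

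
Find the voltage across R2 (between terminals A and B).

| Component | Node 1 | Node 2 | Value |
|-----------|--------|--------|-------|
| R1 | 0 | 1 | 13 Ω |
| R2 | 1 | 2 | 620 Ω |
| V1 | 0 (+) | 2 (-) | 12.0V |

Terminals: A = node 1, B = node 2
R1 and R2 are in series across V1 (node 0 → node 1 → node 2), and the output A–B is taken across R2, so this is a voltage divider.
Series current: I = V1/(R1 + R2) = 12/(13 + 620) = 12/633 = 0.01896 A
V_R2 = I × R2 = V1 × R2/(R1 + R2) = 12 × 620/633 = 11.75 V

Final answer: 11.75 V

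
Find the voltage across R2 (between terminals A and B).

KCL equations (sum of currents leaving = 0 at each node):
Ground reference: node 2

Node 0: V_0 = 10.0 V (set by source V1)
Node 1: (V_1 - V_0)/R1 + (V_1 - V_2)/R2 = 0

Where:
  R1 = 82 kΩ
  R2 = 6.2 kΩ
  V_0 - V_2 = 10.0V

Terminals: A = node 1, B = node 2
R1 and R2 are in series across V1 (node 0 → node 1 → node 2), and the output A–B is taken across R2, so this is a voltage divider.
Series current: I = V1/(R1 + R2) = 10/(82000 + 6200) = 10/88200 = 0.0001134 A
V_R2 = I × R2 = V1 × R2/(R1 + R2) = 10 × 6200/88200 = 0.7029 V

Final answer: 0.7029 V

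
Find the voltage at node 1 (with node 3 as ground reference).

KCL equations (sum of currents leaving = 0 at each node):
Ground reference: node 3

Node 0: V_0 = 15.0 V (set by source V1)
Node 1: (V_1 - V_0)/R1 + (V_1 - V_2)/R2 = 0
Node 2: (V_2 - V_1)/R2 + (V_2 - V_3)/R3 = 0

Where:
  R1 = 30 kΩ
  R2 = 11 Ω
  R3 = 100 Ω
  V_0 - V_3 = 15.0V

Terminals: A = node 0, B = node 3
Nodal analysis, taking node 3 as the 0 V reference.
Source V1 fixes V_0 = 15 V.
KCL at each unknown node (sum of currents leaving = 0; resistances in Ω):
  Node 1: (V_1 - 15)/30000 + (V_1 - V_2)/11 = 0
  Node 2: (V_2 - V_1)/11 + (V_2 - 0)/100 = 0
Collecting terms (coefficients in siemens):
  0.09094·V_1 - 0.09091·V_2 = 0.0005
  0.1009·V_2 - 0.09091·V_1 = 0
Determinant D = (0.09094)(0.1009) - (-0.09091)(-0.09091) = 0.0009125
V_1 = [(0.0005)(0.1009) - (-0.09091)(0)]/D = 0.0553 V
V_2 = [(0.09094)(0) - (0.0005)(-0.09091)]/D = 0.04982 V
The requested potential is V_1 = 0.0553 V.

Final answer: V_1 = 0.0553 V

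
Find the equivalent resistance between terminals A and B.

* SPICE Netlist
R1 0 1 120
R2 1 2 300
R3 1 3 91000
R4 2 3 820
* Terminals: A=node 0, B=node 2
Reduce the network between node 0 (A) and node 2 (B) by series/parallel combination:
  Rs1 = R3 + R4 (series, joined only at node 3) = 91000 + 820 = 91820 Ω
  Rp1 = R2 ‖ Rs1 (parallel, both between nodes 1 and 2) = 1/(1/300 + 1/91820) = 299 Ω
  Rs2 = R1 + Rp1 (series, joined only at node 1) = 120 + 299 = 419 Ω
R_eq = 419 Ω

Final answer: 419 Ω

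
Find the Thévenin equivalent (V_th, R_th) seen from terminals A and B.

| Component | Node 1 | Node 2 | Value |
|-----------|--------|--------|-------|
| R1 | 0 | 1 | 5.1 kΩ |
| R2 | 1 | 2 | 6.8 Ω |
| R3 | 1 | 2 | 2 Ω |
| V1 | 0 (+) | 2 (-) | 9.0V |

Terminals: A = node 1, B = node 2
Step 1 — V_th is the open-circuit voltage V_A - V_B (nothing connected across the terminals).
Nodal analysis, taking node 2 as the 0 V reference.
Source V1 fixes V_0 = 9 V.
KCL at each unknown node (sum of currents leaving = 0; resistances in Ω):
  Node 1: (V_1 - 9)/5100 + (V_1 - 0)/6.8 + (V_1 - 0)/2 = 0
Collecting terms: 0.6473 × V_1 = 0.001765  =>  V_1 = 0.002726 V
V_th = V_1 - V_2 = 0.002726 - 0 = 0.002726 V
Step 2 — R_th: zero the source — replace V1 by a short circuit (node 2 merges into node 0) — and find the resistance seen between A (node 1) and B (node 0).
Reduce the network between node 1 (A) and node 0 (B) by series/parallel combination:
  Rp1 = R1 ‖ R2 ‖ R3 (parallel, all between nodes 0 and 1) = 1/(1/5100 + 1/6.8 + 1/2) = 1.545 Ω
R_th = 1.545 Ω

Final answer: V_th = 0.002726 V, R_th = 1.545 Ω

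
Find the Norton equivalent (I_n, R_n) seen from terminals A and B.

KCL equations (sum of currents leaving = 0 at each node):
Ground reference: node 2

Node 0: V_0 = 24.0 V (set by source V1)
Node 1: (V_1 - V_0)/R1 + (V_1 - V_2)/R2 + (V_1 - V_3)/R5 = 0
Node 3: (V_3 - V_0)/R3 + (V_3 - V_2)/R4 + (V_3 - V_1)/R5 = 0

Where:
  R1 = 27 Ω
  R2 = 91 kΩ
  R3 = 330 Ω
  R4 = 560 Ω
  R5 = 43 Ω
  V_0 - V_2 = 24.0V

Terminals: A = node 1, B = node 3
Find the Thévenin equivalent first; then I_n = V_th/R_th and R_n = R_th.
Step 1 — V_th is the open-circuit voltage V_A - V_B (nothing connected across the terminals).
Nodal analysis, taking node 2 as the 0 V reference.
Source V1 fixes V_0 = 24 V.
KCL at each unknown node (sum of currents leaving = 0; resistances in Ω):
  Node 1: (V_1 - 24)/27 + (V_1 - 0)/91000 + (V_1 - V_3)/43 = 0
  Node 3: (V_3 - 24)/330 + (V_3 - 0)/560 + (V_3 - V_1)/43 = 0
Collecting terms (coefficients in siemens):
  0.0603·V_1 - 0.02326·V_3 = 0.8889
  0.02807·V_3 - 0.02326·V_1 = 0.07273
Determinant D = (0.0603)(0.02807) - (-0.02326)(-0.02326) = 0.001152
V_1 = [(0.8889)(0.02807) - (-0.02326)(0.07273)]/D = 23.13 V
V_3 = [(0.0603)(0.07273) - (0.8889)(-0.02326)]/D = 21.75 V
V_th = V_1 - V_3 = 23.13 - 21.75 = 1.377 V
Step 2 — R_th: zero the source — replace V1 by a short circuit (node 2 merges into node 0) — and find the resistance seen between A (node 1) and B (node 3).
Reduce the network between node 1 (A) and node 3 (B) by series/parallel combination:
  Rp1 = R1 ‖ R2 (parallel, both between nodes 0 and 1) = 1/(1/27 + 1/91000) = 26.99 Ω
  Rp2 = R3 ‖ R4 (parallel, both between nodes 0 and 3) = 1/(1/330 + 1/560) = 207.6 Ω
  Rs1 = Rp1 + Rp2 (series, joined only at node 0) = 26.99 + 207.6 = 234.6 Ω
  Rp3 = R5 ‖ Rs1 (parallel, both between nodes 1 and 3) = 1/(1/43 + 1/234.6) = 36.34 Ω
R_th = 36.34 Ω
I_n = V_th/R_th = 1.377/36.34 = 0.0379 A, and R_n = R_th = 36.34 Ω

Final answer: I_n = 0.0379 A, R_n = 36.34 Ω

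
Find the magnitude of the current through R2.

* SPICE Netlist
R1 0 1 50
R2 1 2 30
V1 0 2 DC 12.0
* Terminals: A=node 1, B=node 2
Nodal analysis, taking node 2 as the 0 V reference.
Source V1 fixes V_0 = 12 V.
KCL at each unknown node (sum of currents leaving = 0; resistances in Ω):
  Node 1: (V_1 - 12)/50 + (V_1 - 0)/30 = 0
Collecting terms: 0.05333 × V_1 = 0.24  =>  V_1 = 4.5 V
I_R2 = (V_1 - V_2)/R2 = (4.5 - 0)/30 = 0.15 A
|I_R2| = 0.15 A

Final answer: |I_R2| = 0.15 A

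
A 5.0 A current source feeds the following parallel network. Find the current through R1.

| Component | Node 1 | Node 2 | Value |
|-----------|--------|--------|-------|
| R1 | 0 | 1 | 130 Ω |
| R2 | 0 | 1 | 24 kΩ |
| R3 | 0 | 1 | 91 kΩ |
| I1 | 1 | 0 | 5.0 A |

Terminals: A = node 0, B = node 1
All resistors sit directly between nodes 0 and 1, so they are in parallel and share one voltage V; the full source current 5 A splits among them.
1/R_par = 1/130 + 1/24000 + 1/91000 = 0.007745 S  =>  R_par = 129.1 Ω
V = I × R_par = 5 × 129.1 = 645.6 V
I_R1 = V/R1 = 645.6/130 = 4.966 A

Final answer: 4.966 A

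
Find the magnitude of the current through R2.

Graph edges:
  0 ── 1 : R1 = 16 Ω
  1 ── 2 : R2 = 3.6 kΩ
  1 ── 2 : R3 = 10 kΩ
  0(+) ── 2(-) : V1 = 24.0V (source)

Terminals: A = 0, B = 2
Nodal analysis, taking node 2 as the 0 V reference.
Source V1 fixes V_0 = 24 V.
KCL at each unknown node (sum of currents leaving = 0; resistances in Ω):
  Node 1: (V_1 - 24)/16 + (V_1 - 0)/3600 + (V_1 - 0)/10000 = 0
Collecting terms: 0.06288 × V_1 = 1.5  =>  V_1 = 23.86 V
I_R2 = (V_1 - V_2)/R2 = (23.86 - 0)/3600 = 0.006627 A
|I_R2| = 0.006627 A

Final answer: |I_R2| = 0.006627 A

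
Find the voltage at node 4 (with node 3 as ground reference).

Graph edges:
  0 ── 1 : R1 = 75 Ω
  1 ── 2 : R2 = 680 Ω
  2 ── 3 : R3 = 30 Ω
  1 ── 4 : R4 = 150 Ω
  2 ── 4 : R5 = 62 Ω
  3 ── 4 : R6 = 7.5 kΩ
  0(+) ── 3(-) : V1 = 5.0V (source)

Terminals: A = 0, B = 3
Nodal analysis, taking node 3 as the 0 V reference.
Source V1 fixes V_0 = 5 V.
KCL at each unknown node (sum of currents leaving = 0; resistances in Ω):
  Node 1: (V_1 - 5)/75 + (V_1 - V_2)/680 + (V_1 - V_4)/150 = 0
  Node 2: (V_2 - V_1)/680 + (V_2 - 0)/30 + (V_2 - V_4)/62 = 0
  Node 4: (V_4 - V_1)/150 + (V_4 - V_2)/62 + (V_4 - 0)/7500 = 0
Collecting terms (coefficients in siemens):
  0.02147·V_1 - 0.001471·V_2 - 0.006667·V_4 = 0.06667
  0.05093·V_2 - 0.001471·V_1 - 0.01613·V_4 = 0
  0.02293·V_4 - 0.006667·V_1 - 0.01613·V_2 = 0
Solving these 3 simultaneous equations (Gaussian elimination) gives:
  V_1 = 3.589 V, V_2 = 0.5585 V, V_4 = 1.436 V
The requested potential is V_4 = 1.436 V.

Final answer: V_4 = 1.436 V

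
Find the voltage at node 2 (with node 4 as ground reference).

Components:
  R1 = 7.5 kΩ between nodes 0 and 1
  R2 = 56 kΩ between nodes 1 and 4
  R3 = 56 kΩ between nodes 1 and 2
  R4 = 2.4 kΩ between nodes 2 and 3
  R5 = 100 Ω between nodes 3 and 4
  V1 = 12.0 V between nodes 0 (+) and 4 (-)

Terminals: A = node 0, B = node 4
Nodal analysis, taking node 4 as the 0 V reference.
Source V1 fixes V_0 = 12 V.
KCL at each unknown node (sum of currents leaving = 0; resistances in Ω):
  Node 1: (V_1 - 12)/7500 + (V_1 - 0)/56000 + (V_1 - V_2)/56000 = 0
  Node 2: (V_2 - V_1)/56000 + (V_2 - V_3)/2400 = 0
  Node 3: (V_3 - V_2)/2400 + (V_3 - 0)/100 = 0
Collecting terms (coefficients in siemens):
  0.000169·V_1 - 0.00001786·V_2 = 0.0016
  0.0004345·V_2 - 0.00001786·V_1 - 0.0004167·V_3 = 0
  0.01042·V_3 - 0.0004167·V_2 = 0
Solving these 3 simultaneous equations (Gaussian elimination) gives:
  V_1 = 9.508 V, V_2 = 0.4063 V, V_3 = 0.01625 V
The requested potential is V_2 = 0.4063 V.

Final answer: V_2 = 0.4063 V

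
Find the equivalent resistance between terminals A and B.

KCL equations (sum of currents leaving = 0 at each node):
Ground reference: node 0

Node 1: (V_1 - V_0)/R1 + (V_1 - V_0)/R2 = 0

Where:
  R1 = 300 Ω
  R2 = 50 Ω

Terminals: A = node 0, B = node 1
Reduce the network between node 0 (A) and node 1 (B) by series/parallel combination:
  Rp1 = R1 ‖ R2 (parallel, both between nodes 0 and 1) = 1/(1/300 + 1/50) = 42.86 Ω
R_eq = 42.86 Ω

Final answer: 42.86 Ω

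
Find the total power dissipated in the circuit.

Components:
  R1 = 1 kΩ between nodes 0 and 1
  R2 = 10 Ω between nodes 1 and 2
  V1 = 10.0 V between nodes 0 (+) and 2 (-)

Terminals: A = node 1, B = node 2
Nodal analysis, taking node 2 as the 0 V reference.
Source V1 fixes V_0 = 10 V.
KCL at each unknown node (sum of currents leaving = 0; resistances in Ω):
  Node 1: (V_1 - 10)/1000 + (V_1 - 0)/10 = 0
Collecting terms: 0.101 × V_1 = 0.01  =>  V_1 = 0.09901 V
Power in each resistor, P = (ΔV)²/R:
  P_R1 = (10 - 0.09901)²/1000 = 0.09803 W
  P_R2 = (0.09901 - 0)²/10 = 0.0009803 W
P_total = P_R1 + P_R2 = 0.09901 W

Final answer: 0.09901 W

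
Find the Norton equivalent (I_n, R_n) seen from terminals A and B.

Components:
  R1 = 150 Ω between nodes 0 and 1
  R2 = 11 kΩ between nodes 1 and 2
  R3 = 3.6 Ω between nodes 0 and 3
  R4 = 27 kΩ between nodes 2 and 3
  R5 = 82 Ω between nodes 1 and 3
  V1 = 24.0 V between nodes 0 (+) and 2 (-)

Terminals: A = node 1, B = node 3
Find the Thévenin equivalent first; then I_n = V_th/R_th and R_n = R_th.
Step 1 — V_th is the open-circuit voltage V_A - V_B (nothing connected across the terminals).
Nodal analysis, taking node 2 as the 0 V reference.
Source V1 fixes V_0 = 24 V.
KCL at each unknown node (sum of currents leaving = 0; resistances in Ω):
  Node 1: (V_1 - 24)/150 + (V_1 - 0)/11000 + (V_1 - V_3)/82 = 0
  Node 3: (V_3 - 24)/3.6 + (V_3 - 0)/27000 + (V_3 - V_1)/82 = 0
Collecting terms (coefficients in siemens):
  0.01895·V_1 - 0.0122·V_3 = 0.16
  0.29·V_3 - 0.0122·V_1 = 6.667
Determinant D = (0.01895)(0.29) - (-0.0122)(-0.0122) = 0.005348
V_1 = [(0.16)(0.29) - (-0.0122)(6.667)]/D = 23.88 V
V_3 = [(0.01895)(6.667) - (0.16)(-0.0122)]/D = 23.99 V
V_th = V_1 - V_3 = 23.88 - 23.99 = -0.1122 V
Step 2 — R_th: zero the source — replace V1 by a short circuit (node 2 merges into node 0) — and find the resistance seen between A (node 1) and B (node 3).
Reduce the network between node 1 (A) and node 3 (B) by series/parallel combination:
  Rp1 = R1 ‖ R2 (parallel, both between nodes 0 and 1) = 1/(1/150 + 1/11000) = 148 Ω
  Rp2 = R3 ‖ R4 (parallel, both between nodes 0 and 3) = 1/(1/3.6 + 1/27000) = 3.6 Ω
  Rs1 = Rp1 + Rp2 (series, joined only at node 0) = 148 + 3.6 = 151.6 Ω
  Rp3 = R5 ‖ Rs1 (parallel, both between nodes 1 and 3) = 1/(1/82 + 1/151.6) = 53.21 Ω
R_th = 53.21 Ω
I_n = V_th/R_th = -0.1122/53.21 = -0.002109 A, and R_n = R_th = 53.21 Ω

Final answer: I_n = -0.002109 A, R_n = 53.21 Ω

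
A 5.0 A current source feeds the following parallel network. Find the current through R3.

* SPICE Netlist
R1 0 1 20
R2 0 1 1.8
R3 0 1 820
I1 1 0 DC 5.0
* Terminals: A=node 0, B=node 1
All resistors sit directly between nodes 0 and 1, so they are in parallel and share one voltage V; the full source current 5 A splits among them.
1/R_par = 1/20 + 1/1.8 + 1/820 = 0.6068 S  =>  R_par = 1.648 Ω
V = I × R_par = 5 × 1.648 = 8.24 V
I_R3 = V/R3 = 8.24/820 = 0.01005 A

Final answer: 0.01005 A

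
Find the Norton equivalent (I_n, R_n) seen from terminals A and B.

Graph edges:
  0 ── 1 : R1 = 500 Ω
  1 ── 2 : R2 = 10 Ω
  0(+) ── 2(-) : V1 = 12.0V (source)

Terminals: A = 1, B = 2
Find the Thévenin equivalent first; then I_n = V_th/R_th and R_n = R_th.
Step 1 — V_th is the open-circuit voltage V_A - V_B (nothing connected across the terminals).
Nodal analysis, taking node 2 as the 0 V reference.
Source V1 fixes V_0 = 12 V.
KCL at each unknown node (sum of currents leaving = 0; resistances in Ω):
  Node 1: (V_1 - 12)/500 + (V_1 - 0)/10 = 0
Collecting terms: 0.102 × V_1 = 0.024  =>  V_1 = 0.2353 V
V_th = V_1 - V_2 = 0.2353 - 0 = 0.2353 V
Step 2 — R_th: zero the source — replace V1 by a short circuit (node 2 merges into node 0) — and find the resistance seen between A (node 1) and B (node 0).
Reduce the network between node 1 (A) and node 0 (B) by series/parallel combination:
  Rp1 = R1 ‖ R2 (parallel, both between nodes 0 and 1) = 1/(1/500 + 1/10) = 9.804 Ω
R_th = 9.804 Ω
I_n = V_th/R_th = 0.2353/9.804 = 0.024 A, and R_n = R_th = 9.804 Ω

Final answer: I_n = 0.024 A, R_n = 9.804 Ω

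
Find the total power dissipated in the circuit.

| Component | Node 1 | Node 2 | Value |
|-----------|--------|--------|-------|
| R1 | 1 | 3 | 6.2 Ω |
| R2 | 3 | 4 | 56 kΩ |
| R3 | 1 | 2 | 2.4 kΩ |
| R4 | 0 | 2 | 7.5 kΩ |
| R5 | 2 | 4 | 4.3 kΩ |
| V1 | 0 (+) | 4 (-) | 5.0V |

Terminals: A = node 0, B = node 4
Nodal analysis, taking node 4 as the 0 V reference.
Source V1 fixes V_0 = 5 V.
KCL at each unknown node (sum of currents leaving = 0; resistances in Ω):
  Node 1: (V_1 - V_3)/6.2 + (V_1 - V_2)/2400 = 0
  Node 2: (V_2 - V_1)/2400 + (V_2 - 5)/7500 + (V_2 - 0)/4300 = 0
  Node 3: (V_3 - V_1)/6.2 + (V_3 - 0)/56000 = 0
Collecting terms (coefficients in siemens):
  0.1617·V_1 - 0.0004167·V_2 - 0.1613·V_3 = 0
  0.0007826·V_2 - 0.0004167·V_1 = 0.0006667
  0.1613·V_3 - 0.1613·V_1 = 0
Solving these 3 simultaneous equations (Gaussian elimination) gives:
  V_1 = 1.669 V, V_2 = 1.741 V, V_3 = 1.669 V
Power in each resistor, P = (ΔV)²/R:
  P_R1 = (1.669 - 1.669)²/6.2 = 0.000000005506 W
  P_R2 = (1.669 - 0)²/56000 = 0.00004973 W
  P_R3 = (1.669 - 1.741)²/2400 = 0.000002131 W
  P_R4 = (5 - 1.741)²/7500 = 0.001417 W
  P_R5 = (1.741 - 0)²/4300 = 0.0007046 W
P_total = P_R1 + P_R2 + P_R3 + P_R4 + P_R5 = 0.002173 W

Final answer: 0.002173 W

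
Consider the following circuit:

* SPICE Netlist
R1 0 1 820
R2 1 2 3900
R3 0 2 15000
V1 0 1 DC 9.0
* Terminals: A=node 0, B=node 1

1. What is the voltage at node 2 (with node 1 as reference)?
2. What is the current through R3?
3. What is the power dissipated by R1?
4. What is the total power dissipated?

Nodal analysis, taking node 1 as the 0 V reference.
Source V1 fixes V_0 = 9 V.
KCL at each unknown node (sum of currents leaving = 0; resistances in Ω):
  Node 2: (V_2 - 0)/3900 + (V_2 - 9)/15000 = 0
Collecting terms: 0.0003231 × V_2 = 0.0006  =>  V_2 = 1.857 V
Part 1:
  Read off the nodal solution: V_2 = 1.857 V
Part 2:
  I_R3 = (V_0 - V_2)/R3 = (9 - 1.857)/15000 = 0.0004762 A
  Magnitude: I_R3 = 0.0004762 A
Part 3:
  I_R1 = (V_0 - V_1)/R1 = (9 - 0)/820 = 0.01098 A
  P_R1 = I_R1² × R1 = (0.01098)² × 820 = 0.09878 W
Part 4:
  Power in each resistor, P = (ΔV)²/R:
    P_R1 = (9 - 0)²/820 = 0.09878 W
    P_R2 = (0 - 1.857)²/3900 = 0.0008844 W
    P_R3 = (9 - 1.857)²/15000 = 0.003401 W
  P_total = P_R1 + P_R2 + P_R3 = 0.1031 W

Final answers:
1. V_2 = 1.857 V
2. I_R3 = 0.0004762 A
3. P_R1 = 0.09878 W
4. P_total = 0.1031 W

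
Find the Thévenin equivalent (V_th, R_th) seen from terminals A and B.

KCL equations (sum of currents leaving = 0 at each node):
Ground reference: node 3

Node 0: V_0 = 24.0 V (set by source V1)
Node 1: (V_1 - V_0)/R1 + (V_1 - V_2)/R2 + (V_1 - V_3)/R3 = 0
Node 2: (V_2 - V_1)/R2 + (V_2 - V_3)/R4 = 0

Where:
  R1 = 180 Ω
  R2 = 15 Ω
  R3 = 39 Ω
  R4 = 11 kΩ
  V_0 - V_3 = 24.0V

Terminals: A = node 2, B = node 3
Step 1 — V_th is the open-circuit voltage V_A - V_B (nothing connected across the terminals).
Nodal analysis, taking node 3 as the 0 V reference.
Source V1 fixes V_0 = 24 V.
KCL at each unknown node (sum of currents leaving = 0; resistances in Ω):
  Node 1: (V_1 - 24)/180 + (V_1 - V_2)/15 + (V_1 - 0)/39 = 0
  Node 2: (V_2 - V_1)/15 + (V_2 - 0)/11000 = 0
Collecting terms (coefficients in siemens):
  0.09786·V_1 - 0.06667·V_2 = 0.1333
  0.06676·V_2 - 0.06667·V_1 = 0
Determinant D = (0.09786)(0.06676) - (-0.06667)(-0.06667) = 0.002089
V_1 = [(0.1333)(0.06676) - (-0.06667)(0)]/D = 4.262 V
V_2 = [(0.09786)(0) - (0.1333)(-0.06667)]/D = 4.256 V
V_th = V_2 - V_3 = 4.256 - 0 = 4.256 V
Step 2 — R_th: zero the source — replace V1 by a short circuit (node 3 merges into node 0) — and find the resistance seen between A (node 2) and B (node 0).
Reduce the network between node 2 (A) and node 0 (B) by series/parallel combination:
  Rp1 = R1 ‖ R3 (parallel, both between nodes 0 and 1) = 1/(1/180 + 1/39) = 32.05 Ω
  Rs1 = R2 + Rp1 (series, joined only at node 1) = 15 + 32.05 = 47.05 Ω
  Rp2 = R4 ‖ Rs1 (parallel, both between nodes 0 and 2) = 1/(1/11000 + 1/47.05) = 46.85 Ω
R_th = 46.85 Ω

Final answer: V_th = 4.256 V, R_th = 46.85 Ω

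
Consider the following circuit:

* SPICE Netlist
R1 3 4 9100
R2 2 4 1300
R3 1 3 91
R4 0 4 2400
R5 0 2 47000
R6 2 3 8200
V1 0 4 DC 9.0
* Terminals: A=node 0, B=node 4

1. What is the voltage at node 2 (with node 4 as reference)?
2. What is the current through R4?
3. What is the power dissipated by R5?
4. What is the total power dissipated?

Nodal analysis, taking node 4 as the 0 V reference.
Source V1 fixes V_0 = 9 V.
KCL at each unknown node (sum of currents leaving = 0; resistances in Ω):
  Node 1: (V_1 - V_3)/91 = 0
  Node 2: (V_2 - 0)/1300 + (V_2 - 9)/47000 + (V_2 - V_3)/8200 = 0
  Node 3: (V_3 - 0)/9100 + (V_3 - V_1)/91 + (V_3 - V_2)/8200 = 0
Collecting terms (coefficients in siemens):
  0.01099·V_1 - 0.01099·V_3 = 0
  0.0009125·V_2 - 0.000122·V_3 = 0.0001915
  0.01122·V_3 - 0.01099·V_1 - 0.000122·V_2 = 0
Solving these 3 simultaneous equations (Gaussian elimination) gives:
  V_1 = 0.1187 V, V_2 = 0.2257 V, V_3 = 0.1187 V
Part 1:
  Read off the nodal solution: V_2 = 0.2257 V
Part 2:
  I_R4 = (V_0 - V_4)/R4 = (9 - 0)/2400 = 0.00375 A
  Magnitude: I_R4 = 0.00375 A
Part 3:
  I_R5 = (V_0 - V_2)/R5 = (9 - 0.2257)/47000 = 0.0001867 A
  P_R5 = I_R5² × R5 = (0.0001867)² × 47000 = 0.001638 W
Part 4:
  Power in each resistor, P = (ΔV)²/R:
    P_R1 = (0.1187 - 0)²/9100 = 0.000001549 W
    P_R2 = (0.2257 - 0)²/1300 = 0.0000392 W
    P_R3 = (0.1187 - 0.1187)²/91 = 0 W
    P_R4 = (9 - 0)²/2400 = 0.03375 W
    P_R5 = (9 - 0.2257)²/47000 = 0.001638 W
    P_R6 = (0.2257 - 0.1187)²/8200 = 0.000001396 W
  P_total = P_R1 + P_R2 + P_R3 + P_R4 + P_R5 + P_R6 = 0.03543 W

Final answers:
1. V_2 = 0.2257 V
2. I_R4 = 0.00375 A
3. P_R5 = 0.001638 W
4. P_total = 0.03543 W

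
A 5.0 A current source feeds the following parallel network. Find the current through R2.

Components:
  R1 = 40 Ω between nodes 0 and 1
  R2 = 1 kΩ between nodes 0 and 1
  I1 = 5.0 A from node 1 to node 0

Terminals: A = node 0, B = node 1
All resistors sit directly between nodes 0 and 1, so they are in parallel and share one voltage V; the full source current 5 A splits among them.
1/R_par = 1/40 + 1/1000 = 0.026 S  =>  R_par = 38.46 Ω
V = I × R_par = 5 × 38.46 = 192.3 V
I_R2 = V/R2 = 192.3/1000 = 0.1923 A

Final answer: 0.1923 A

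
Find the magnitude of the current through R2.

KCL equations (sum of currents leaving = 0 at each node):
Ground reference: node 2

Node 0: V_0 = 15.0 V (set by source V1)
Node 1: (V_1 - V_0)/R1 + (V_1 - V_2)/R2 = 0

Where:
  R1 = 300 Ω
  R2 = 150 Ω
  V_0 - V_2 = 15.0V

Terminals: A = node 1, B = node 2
Nodal analysis, taking node 2 as the 0 V reference.
Source V1 fixes V_0 = 15 V.
KCL at each unknown node (sum of currents leaving = 0; resistances in Ω):
  Node 1: (V_1 - 15)/300 + (V_1 - 0)/150 = 0
Collecting terms: 0.01 × V_1 = 0.05  =>  V_1 = 5 V
I_R2 = (V_1 - V_2)/R2 = (5 - 0)/150 = 0.03333 A
|I_R2| = 0.03333 A

Final answer: |I_R2| = 0.03333 A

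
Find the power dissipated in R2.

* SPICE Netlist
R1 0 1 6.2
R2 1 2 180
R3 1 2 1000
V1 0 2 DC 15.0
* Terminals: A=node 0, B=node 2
Nodal analysis, taking node 2 as the 0 V reference.
Source V1 fixes V_0 = 15 V.
KCL at each unknown node (sum of currents leaving = 0; resistances in Ω):
  Node 1: (V_1 - 15)/6.2 + (V_1 - 0)/180 + (V_1 - 0)/1000 = 0
Collecting terms: 0.1678 × V_1 = 2.419  =>  V_1 = 14.41 V
I_R2 = (V_1 - V_2)/R2 = (14.41 - 0)/180 = 0.08008 A
P_R2 = I_R2² × R2 = (0.08008)² × 180 = 1.154 W

Final answer: 1.154 W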